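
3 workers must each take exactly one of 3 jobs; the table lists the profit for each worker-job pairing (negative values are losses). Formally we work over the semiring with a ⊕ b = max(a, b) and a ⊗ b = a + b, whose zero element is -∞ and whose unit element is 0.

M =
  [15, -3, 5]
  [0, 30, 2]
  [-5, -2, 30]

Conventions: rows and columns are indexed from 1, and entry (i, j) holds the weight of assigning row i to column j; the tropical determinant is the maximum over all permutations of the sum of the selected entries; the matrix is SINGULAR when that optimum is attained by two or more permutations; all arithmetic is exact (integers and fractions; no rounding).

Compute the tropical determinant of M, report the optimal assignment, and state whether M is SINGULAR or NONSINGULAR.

σ = (1, 2, 3): 15 + 30 + 30 = 75
σ = (1, 3, 2): 15 + 2 + (-2) = 15
σ = (2, 1, 3): (-3) + 0 + 30 = 27
σ = (2, 3, 1): (-3) + 2 + (-5) = -6
σ = (3, 1, 2): 5 + 0 + (-2) = 3
σ = (3, 2, 1): 5 + 30 + (-5) = 30
Optimal value attained by: σ = (1, 2, 3).
Answer: det⊕(M) = 75; verdict: NONSINGULAR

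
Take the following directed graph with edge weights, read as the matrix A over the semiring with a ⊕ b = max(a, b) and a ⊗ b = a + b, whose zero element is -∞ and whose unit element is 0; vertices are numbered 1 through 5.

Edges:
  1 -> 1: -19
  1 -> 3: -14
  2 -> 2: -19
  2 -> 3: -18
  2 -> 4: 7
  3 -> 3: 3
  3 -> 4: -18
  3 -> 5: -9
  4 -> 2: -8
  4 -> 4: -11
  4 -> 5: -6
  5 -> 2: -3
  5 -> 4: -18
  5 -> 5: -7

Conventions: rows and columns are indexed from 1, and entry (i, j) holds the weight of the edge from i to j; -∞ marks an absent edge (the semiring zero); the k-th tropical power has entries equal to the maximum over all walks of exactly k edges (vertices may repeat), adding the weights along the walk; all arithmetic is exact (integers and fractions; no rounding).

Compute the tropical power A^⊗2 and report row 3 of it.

A^⊗2:
  [-38, -∞, -11, -32, -23]
  [-∞, -1, -15, -4, 1]
  [-∞, -12, 6, -15, -6]
  [-∞, -9, -26, -1, -13]
  [-∞, -10, -21, 4, -14]
Answer: row 3 of A^⊗2 = [-∞, -12, 6, -15, -6]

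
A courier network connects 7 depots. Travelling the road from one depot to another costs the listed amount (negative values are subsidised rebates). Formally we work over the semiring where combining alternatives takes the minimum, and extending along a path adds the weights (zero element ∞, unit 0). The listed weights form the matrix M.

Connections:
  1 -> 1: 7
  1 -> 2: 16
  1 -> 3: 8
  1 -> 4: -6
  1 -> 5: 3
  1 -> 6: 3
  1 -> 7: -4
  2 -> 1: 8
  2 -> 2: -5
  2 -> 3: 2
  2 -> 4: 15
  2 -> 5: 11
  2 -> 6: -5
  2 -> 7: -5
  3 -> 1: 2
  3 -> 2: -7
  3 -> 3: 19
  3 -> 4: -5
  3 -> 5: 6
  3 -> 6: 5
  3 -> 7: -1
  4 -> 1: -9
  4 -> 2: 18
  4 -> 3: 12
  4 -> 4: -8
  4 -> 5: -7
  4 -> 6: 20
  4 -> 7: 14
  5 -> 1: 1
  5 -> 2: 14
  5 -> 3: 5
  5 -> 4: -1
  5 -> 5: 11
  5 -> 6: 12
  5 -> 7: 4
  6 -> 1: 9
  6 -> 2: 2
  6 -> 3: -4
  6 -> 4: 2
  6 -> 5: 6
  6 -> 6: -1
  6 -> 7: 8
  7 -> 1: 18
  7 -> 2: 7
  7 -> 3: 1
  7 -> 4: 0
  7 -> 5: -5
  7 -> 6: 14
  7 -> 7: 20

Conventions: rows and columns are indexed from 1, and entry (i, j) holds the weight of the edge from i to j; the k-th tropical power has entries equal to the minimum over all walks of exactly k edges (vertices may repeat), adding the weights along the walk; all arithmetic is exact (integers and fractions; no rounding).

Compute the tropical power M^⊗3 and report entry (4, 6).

M^⊗2:
  [-15, 1, -3, -14, -13, 2, 3]
  [3, -10, -9, -5, -10, -10, -10]
  [-14, -12, -5, -13, -12, -12, -12]
  [-17, 5, -2, -16, -15, -6, -13]
  [-10, -2, 5, -9, -8, 4, -3]
  [-7, -11, -5, -9, -5, -3, -5]
  [-9, -6, 0, -8, -7, 2, -1]
M^⊗3:
  [-23, -10, -8, -22, -21, -12, -19]
  [-14, -16, -14, -14, -15, -15, -15]
  [-22, -17, -16, -21, -20, -17, -18]
  [-25, -9, -12, -24, -23, -14, -21]
  [-18, -7, -3, -17, -16, -7, -14]
  [-18, -16, -9, -17, -16, -16, -16]
  [-17, -11, -4, -16, -15, -11, -13]
Key observation: the optimum is the walk 4->4->1->6, with weight (-8) + (-9) + 3 = -14.
Optimal value attained by: walk 4->4->1->6.
Answer: (M^⊗3)[4][6] = -14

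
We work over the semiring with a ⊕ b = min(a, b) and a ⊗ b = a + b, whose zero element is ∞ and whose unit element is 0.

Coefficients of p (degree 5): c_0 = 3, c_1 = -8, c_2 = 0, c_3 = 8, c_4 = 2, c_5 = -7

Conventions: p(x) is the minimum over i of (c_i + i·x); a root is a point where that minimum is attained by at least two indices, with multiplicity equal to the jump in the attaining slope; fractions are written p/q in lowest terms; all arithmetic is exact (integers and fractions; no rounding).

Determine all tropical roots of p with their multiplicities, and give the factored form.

hull edge (i=0, c=3) to (i=1, c=-8): slope -11, span 1
hull edge (i=1, c=-8) to (i=5, c=-7): slope 1/4, span 4
Factored form: p(x) = -7 ⊗ (x ⊕ (-1/4)) ⊗ (x ⊕ (-1/4)) ⊗ (x ⊕ (-1/4)) ⊗ (x ⊕ (-1/4)) ⊗ (x ⊕ 11)
Answer: roots = -1/4 (mult 4), 11 (mult 1)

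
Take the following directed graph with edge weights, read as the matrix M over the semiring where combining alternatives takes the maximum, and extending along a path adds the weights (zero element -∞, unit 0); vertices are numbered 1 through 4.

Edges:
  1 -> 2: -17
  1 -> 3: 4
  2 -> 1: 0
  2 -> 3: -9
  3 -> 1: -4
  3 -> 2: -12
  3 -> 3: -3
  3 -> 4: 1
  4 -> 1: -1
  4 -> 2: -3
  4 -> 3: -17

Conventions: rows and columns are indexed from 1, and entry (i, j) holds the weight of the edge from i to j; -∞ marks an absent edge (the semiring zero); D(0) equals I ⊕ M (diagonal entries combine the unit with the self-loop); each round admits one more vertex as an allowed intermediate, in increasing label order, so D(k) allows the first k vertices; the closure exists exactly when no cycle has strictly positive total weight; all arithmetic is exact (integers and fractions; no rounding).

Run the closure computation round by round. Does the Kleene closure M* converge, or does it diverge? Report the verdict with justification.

D(0):
  [0, -17, 4, -∞]
  [0, 0, -9, -∞]
  [-4, -12, 0, 1]
  [-1, -3, -17, 0]
D(1):
  [0, -17, 4, -∞]
  [0, 0, 4, -∞]
  [-4, -12, 0, 1]
  [-1, -3, 3, 0]
D(2):
  [0, -17, 4, -∞]
  [0, 0, 4, -∞]
  [-4, -12, 0, 1]
  [-1, -3, 3, 0]
Detection: at round 3, diagonal entry (4, 4) turns strictly positive.
Key observation: the cycle 4->1->3->4 has total weight (-1) + 4 + 1, which is strictly positive.
Answer: DIVERGES — positive cycle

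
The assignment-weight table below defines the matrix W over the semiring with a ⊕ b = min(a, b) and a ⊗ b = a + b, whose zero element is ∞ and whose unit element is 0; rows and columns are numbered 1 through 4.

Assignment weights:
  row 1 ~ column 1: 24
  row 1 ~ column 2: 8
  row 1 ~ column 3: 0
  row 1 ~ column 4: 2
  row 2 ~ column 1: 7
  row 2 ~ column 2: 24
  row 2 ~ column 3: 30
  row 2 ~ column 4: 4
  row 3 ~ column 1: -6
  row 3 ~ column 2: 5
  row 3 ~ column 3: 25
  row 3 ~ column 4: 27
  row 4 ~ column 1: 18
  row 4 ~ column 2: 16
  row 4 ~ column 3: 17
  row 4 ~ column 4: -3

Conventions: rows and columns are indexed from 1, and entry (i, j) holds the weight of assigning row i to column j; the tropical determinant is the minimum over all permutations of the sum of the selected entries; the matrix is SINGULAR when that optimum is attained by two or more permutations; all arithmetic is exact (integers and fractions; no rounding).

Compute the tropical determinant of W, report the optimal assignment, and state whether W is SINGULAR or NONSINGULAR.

σ = (1, 2, 3, 4): 24 + 24 + 25 + (-3) = 70
σ = (1, 2, 4, 3): 24 + 24 + 27 + 17 = 92
σ = (1, 3, 2, 4): 24 + 30 + 5 + (-3) = 56
σ = (1, 3, 4, 2): 24 + 30 + 27 + 16 = 97
σ = (1, 4, 2, 3): 24 + 4 + 5 + 17 = 50
σ = (1, 4, 3, 2): 24 + 4 + 25 + 16 = 69
σ = (2, 1, 3, 4): 8 + 7 + 25 + (-3) = 37
σ = (2, 1, 4, 3): 8 + 7 + 27 + 17 = 59
σ = (2, 3, 1, 4): 8 + 30 + (-6) + (-3) = 29
σ = (2, 3, 4, 1): 8 + 30 + 27 + 18 = 83
σ = (2, 4, 1, 3): 8 + 4 + (-6) + 17 = 23
σ = (2, 4, 3, 1): 8 + 4 + 25 + 18 = 55
σ = (3, 1, 2, 4): 0 + 7 + 5 + (-3) = 9
σ = (3, 1, 4, 2): 0 + 7 + 27 + 16 = 50
σ = (3, 2, 1, 4): 0 + 24 + (-6) + (-3) = 15
σ = (3, 2, 4, 1): 0 + 24 + 27 + 18 = 69
σ = (3, 4, 1, 2): 0 + 4 + (-6) + 16 = 14
σ = (3, 4, 2, 1): 0 + 4 + 5 + 18 = 27
σ = (4, 1, 2, 3): 2 + 7 + 5 + 17 = 31
σ = (4, 1, 3, 2): 2 + 7 + 25 + 16 = 50
σ = (4, 2, 1, 3): 2 + 24 + (-6) + 17 = 37
σ = (4, 2, 3, 1): 2 + 24 + 25 + 18 = 69
σ = (4, 3, 1, 2): 2 + 30 + (-6) + 16 = 42
σ = (4, 3, 2, 1): 2 + 30 + 5 + 18 = 55
Optimal value attained by: σ = (3, 1, 2, 4).
Answer: det⊕(W) = 9; verdict: NONSINGULAR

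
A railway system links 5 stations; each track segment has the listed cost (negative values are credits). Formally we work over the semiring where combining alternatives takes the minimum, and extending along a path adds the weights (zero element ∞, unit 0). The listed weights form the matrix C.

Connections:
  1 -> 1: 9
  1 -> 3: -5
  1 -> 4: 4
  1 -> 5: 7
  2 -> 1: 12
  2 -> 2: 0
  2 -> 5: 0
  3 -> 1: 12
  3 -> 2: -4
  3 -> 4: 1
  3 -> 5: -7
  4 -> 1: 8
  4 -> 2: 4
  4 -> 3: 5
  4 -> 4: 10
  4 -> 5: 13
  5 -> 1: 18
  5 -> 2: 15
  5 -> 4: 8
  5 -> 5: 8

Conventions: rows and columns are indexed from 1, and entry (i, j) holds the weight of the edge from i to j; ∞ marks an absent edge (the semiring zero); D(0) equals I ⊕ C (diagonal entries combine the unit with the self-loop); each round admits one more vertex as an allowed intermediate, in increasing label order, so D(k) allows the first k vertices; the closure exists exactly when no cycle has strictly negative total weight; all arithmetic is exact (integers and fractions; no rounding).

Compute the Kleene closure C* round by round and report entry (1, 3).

D(0):
  [0, ∞, -5, 4, 7]
  [12, 0, ∞, ∞, 0]
  [12, -4, 0, 1, -7]
  [8, 4, 5, 0, 13]
  [18, 15, ∞, 8, 0]
D(1):
  [0, ∞, -5, 4, 7]
  [12, 0, 7, 16, 0]
  [12, -4, 0, 1, -7]
  [8, 4, 3, 0, 13]
  [18, 15, 13, 8, 0]
D(2):
  [0, ∞, -5, 4, 7]
  [12, 0, 7, 16, 0]
  [8, -4, 0, 1, -7]
  [8, 4, 3, 0, 4]
  [18, 15, 13, 8, 0]
D(3):
  [0, -9, -5, -4, -12]
  [12, 0, 7, 8, 0]
  [8, -4, 0, 1, -7]
  [8, -1, 3, 0, -4]
  [18, 9, 13, 8, 0]
D(4):
  [0, -9, -5, -4, -12]
  [12, 0, 7, 8, 0]
  [8, -4, 0, 1, -7]
  [8, -1, 3, 0, -4]
  [16, 7, 11, 8, 0]
D(5):
  [0, -9, -5, -4, -12]
  [12, 0, 7, 8, 0]
  [8, -4, 0, 1, -7]
  [8, -1, 3, 0, -4]
  [16, 7, 11, 8, 0]
Answer: C*[1][3] = -5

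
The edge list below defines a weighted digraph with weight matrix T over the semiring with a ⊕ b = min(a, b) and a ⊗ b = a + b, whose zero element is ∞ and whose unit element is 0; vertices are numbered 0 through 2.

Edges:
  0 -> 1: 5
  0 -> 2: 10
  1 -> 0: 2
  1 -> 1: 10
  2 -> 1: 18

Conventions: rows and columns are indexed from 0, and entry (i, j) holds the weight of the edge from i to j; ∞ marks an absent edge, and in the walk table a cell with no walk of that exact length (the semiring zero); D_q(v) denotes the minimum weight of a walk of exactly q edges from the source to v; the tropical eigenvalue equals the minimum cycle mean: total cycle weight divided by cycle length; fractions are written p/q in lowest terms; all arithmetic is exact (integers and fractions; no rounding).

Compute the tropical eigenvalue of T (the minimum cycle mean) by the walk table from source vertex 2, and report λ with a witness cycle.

q=0: [∞, ∞, 0]
q=1: [∞, 18, ∞]
q=2: [20, 28, ∞]
q=3: [30, 25, 30]
Optimal cycle mean attained by: cycle 0->1->0, total 5 + 2, length 2.
Answer: λ = 7/2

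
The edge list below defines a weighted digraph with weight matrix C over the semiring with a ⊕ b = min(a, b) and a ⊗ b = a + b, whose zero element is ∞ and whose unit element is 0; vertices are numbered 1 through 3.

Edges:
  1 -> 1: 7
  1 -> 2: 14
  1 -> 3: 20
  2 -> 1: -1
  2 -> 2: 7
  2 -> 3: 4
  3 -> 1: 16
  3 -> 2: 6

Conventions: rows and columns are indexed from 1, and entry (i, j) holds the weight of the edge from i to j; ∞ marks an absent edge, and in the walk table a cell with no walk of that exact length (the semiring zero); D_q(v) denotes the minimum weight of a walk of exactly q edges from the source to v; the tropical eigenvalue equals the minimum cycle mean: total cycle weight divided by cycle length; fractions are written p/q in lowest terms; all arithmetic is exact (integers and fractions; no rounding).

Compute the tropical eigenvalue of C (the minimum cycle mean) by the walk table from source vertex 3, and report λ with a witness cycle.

q=0: [∞, ∞, 0]
q=1: [16, 6, ∞]
q=2: [5, 13, 10]
q=3: [12, 16, 17]
Optimal cycle mean attained by: cycle 2->3->2, total 4 + 6, length 2.
Answer: λ = 5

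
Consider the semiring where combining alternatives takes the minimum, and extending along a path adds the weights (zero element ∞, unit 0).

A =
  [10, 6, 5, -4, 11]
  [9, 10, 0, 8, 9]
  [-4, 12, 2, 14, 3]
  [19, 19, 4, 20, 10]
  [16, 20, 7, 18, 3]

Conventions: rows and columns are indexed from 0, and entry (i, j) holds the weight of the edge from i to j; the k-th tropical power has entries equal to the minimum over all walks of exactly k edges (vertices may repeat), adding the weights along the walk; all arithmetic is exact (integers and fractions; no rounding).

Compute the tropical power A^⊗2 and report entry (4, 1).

A^⊗2:
  [1, 15, 0, 6, 6]
  [-4, 12, 2, 5, 3]
  [-2, 2, 1, -8, 5]
  [0, 16, 6, 15, 7]
  [3, 19, 9, 12, 6]
Key observation: the optimum is the walk 4->2->1, with weight 7 + 12 = 19.
Optimal value attained by: walk 4->2->1.
Answer: (A^⊗2)[4][1] = 19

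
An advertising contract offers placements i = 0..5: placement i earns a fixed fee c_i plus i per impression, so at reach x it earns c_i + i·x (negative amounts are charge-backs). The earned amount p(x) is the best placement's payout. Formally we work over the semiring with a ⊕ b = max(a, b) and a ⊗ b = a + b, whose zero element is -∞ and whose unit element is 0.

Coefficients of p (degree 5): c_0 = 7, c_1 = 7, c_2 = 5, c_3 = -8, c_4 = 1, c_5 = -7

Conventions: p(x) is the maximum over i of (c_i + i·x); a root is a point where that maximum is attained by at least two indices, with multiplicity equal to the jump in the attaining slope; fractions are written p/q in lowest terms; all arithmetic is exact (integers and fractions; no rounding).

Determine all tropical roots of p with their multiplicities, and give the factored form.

hull edge (i=0, c=7) to (i=1, c=7): slope 0, span 1
hull edge (i=1, c=7) to (i=4, c=1): slope -2, span 3
hull edge (i=4, c=1) to (i=5, c=-7): slope -8, span 1
Factored form: p(x) = -7 ⊗ (x ⊕ 0) ⊗ (x ⊕ 2) ⊗ (x ⊕ 2) ⊗ (x ⊕ 2) ⊗ (x ⊕ 8)
Answer: roots = 0 (mult 1), 2 (mult 3), 8 (mult 1)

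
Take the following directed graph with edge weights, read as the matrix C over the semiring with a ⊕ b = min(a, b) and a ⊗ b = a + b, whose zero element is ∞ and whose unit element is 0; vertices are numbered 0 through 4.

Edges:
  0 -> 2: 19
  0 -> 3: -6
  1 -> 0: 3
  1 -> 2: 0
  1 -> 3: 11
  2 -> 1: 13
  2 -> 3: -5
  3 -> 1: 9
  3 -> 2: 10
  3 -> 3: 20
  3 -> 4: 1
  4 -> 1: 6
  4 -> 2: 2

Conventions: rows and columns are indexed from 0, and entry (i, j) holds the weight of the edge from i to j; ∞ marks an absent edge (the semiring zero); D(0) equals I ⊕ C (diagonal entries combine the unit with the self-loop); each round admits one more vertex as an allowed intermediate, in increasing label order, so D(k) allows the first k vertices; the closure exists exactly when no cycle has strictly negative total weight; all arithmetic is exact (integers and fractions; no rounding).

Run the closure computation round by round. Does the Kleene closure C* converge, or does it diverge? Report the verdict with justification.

D(0):
  [0, ∞, 19, -6, ∞]
  [3, 0, 0, 11, ∞]
  [∞, 13, 0, -5, ∞]
  [∞, 9, 10, 0, 1]
  [∞, 6, 2, ∞, 0]
D(1):
  [0, ∞, 19, -6, ∞]
  [3, 0, 0, -3, ∞]
  [∞, 13, 0, -5, ∞]
  [∞, 9, 10, 0, 1]
  [∞, 6, 2, ∞, 0]
D(2):
  [0, ∞, 19, -6, ∞]
  [3, 0, 0, -3, ∞]
  [16, 13, 0, -5, ∞]
  [12, 9, 9, 0, 1]
  [9, 6, 2, 3, 0]
D(3):
  [0, 32, 19, -6, ∞]
  [3, 0, 0, -5, ∞]
  [16, 13, 0, -5, ∞]
  [12, 9, 9, 0, 1]
  [9, 6, 2, -3, 0]
Detection: at round 4, diagonal entry (4, 4) turns strictly negative.
Key observation: the cycle 4->2->3->4 has total weight 2 + (-5) + 1, which is strictly negative.
Answer: DIVERGES — negative cycle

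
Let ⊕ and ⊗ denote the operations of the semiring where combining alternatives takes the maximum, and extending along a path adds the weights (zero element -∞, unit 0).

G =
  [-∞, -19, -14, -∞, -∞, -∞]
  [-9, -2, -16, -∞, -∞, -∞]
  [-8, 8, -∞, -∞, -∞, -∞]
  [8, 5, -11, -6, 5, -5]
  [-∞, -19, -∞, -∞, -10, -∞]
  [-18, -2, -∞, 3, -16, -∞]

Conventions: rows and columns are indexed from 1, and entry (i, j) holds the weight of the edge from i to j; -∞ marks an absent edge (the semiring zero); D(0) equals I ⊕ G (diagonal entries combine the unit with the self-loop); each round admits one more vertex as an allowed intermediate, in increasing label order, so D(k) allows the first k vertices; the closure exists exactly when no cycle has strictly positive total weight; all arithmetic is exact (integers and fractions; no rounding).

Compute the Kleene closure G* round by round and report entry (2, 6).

D(0):
  [0, -19, -14, -∞, -∞, -∞]
  [-9, 0, -16, -∞, -∞, -∞]
  [-8, 8, 0, -∞, -∞, -∞]
  [8, 5, -11, 0, 5, -5]
  [-∞, -19, -∞, -∞, 0, -∞]
  [-18, -2, -∞, 3, -16, 0]
D(1):
  [0, -19, -14, -∞, -∞, -∞]
  [-9, 0, -16, -∞, -∞, -∞]
  [-8, 8, 0, -∞, -∞, -∞]
  [8, 5, -6, 0, 5, -5]
  [-∞, -19, -∞, -∞, 0, -∞]
  [-18, -2, -32, 3, -16, 0]
D(2):
  [0, -19, -14, -∞, -∞, -∞]
  [-9, 0, -16, -∞, -∞, -∞]
  [-1, 8, 0, -∞, -∞, -∞]
  [8, 5, -6, 0, 5, -5]
  [-28, -19, -35, -∞, 0, -∞]
  [-11, -2, -18, 3, -16, 0]
D(3):
  [0, -6, -14, -∞, -∞, -∞]
  [-9, 0, -16, -∞, -∞, -∞]
  [-1, 8, 0, -∞, -∞, -∞]
  [8, 5, -6, 0, 5, -5]
  [-28, -19, -35, -∞, 0, -∞]
  [-11, -2, -18, 3, -16, 0]
D(4):
  [0, -6, -14, -∞, -∞, -∞]
  [-9, 0, -16, -∞, -∞, -∞]
  [-1, 8, 0, -∞, -∞, -∞]
  [8, 5, -6, 0, 5, -5]
  [-28, -19, -35, -∞, 0, -∞]
  [11, 8, -3, 3, 8, 0]
D(5):
  [0, -6, -14, -∞, -∞, -∞]
  [-9, 0, -16, -∞, -∞, -∞]
  [-1, 8, 0, -∞, -∞, -∞]
  [8, 5, -6, 0, 5, -5]
  [-28, -19, -35, -∞, 0, -∞]
  [11, 8, -3, 3, 8, 0]
D(6):
  [0, -6, -14, -∞, -∞, -∞]
  [-9, 0, -16, -∞, -∞, -∞]
  [-1, 8, 0, -∞, -∞, -∞]
  [8, 5, -6, 0, 5, -5]
  [-28, -19, -35, -∞, 0, -∞]
  [11, 8, -3, 3, 8, 0]
Answer: G*[2][6] = -∞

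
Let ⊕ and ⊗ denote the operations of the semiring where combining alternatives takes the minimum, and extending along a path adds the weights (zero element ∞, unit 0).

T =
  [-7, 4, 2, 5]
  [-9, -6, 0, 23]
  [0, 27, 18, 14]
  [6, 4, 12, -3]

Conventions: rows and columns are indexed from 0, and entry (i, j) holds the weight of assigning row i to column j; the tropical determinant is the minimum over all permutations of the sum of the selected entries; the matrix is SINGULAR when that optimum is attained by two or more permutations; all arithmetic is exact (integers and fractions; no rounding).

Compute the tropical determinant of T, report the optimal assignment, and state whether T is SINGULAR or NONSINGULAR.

σ = (0, 1, 2, 3): (-7) + (-6) + 18 + (-3) = 2
σ = (0, 1, 3, 2): (-7) + (-6) + 14 + 12 = 13
σ = (0, 2, 1, 3): (-7) + 0 + 27 + (-3) = 17
σ = (0, 2, 3, 1): (-7) + 0 + 14 + 4 = 11
σ = (0, 3, 1, 2): (-7) + 23 + 27 + 12 = 55
σ = (0, 3, 2, 1): (-7) + 23 + 18 + 4 = 38
σ = (1, 0, 2, 3): 4 + (-9) + 18 + (-3) = 10
σ = (1, 0, 3, 2): 4 + (-9) + 14 + 12 = 21
σ = (1, 2, 0, 3): 4 + 0 + 0 + (-3) = 1
σ = (1, 2, 3, 0): 4 + 0 + 14 + 6 = 24
σ = (1, 3, 0, 2): 4 + 23 + 0 + 12 = 39
σ = (1, 3, 2, 0): 4 + 23 + 18 + 6 = 51
σ = (2, 0, 1, 3): 2 + (-9) + 27 + (-3) = 17
σ = (2, 0, 3, 1): 2 + (-9) + 14 + 4 = 11
σ = (2, 1, 0, 3): 2 + (-6) + 0 + (-3) = -7
σ = (2, 1, 3, 0): 2 + (-6) + 14 + 6 = 16
σ = (2, 3, 0, 1): 2 + 23 + 0 + 4 = 29
σ = (2, 3, 1, 0): 2 + 23 + 27 + 6 = 58
σ = (3, 0, 1, 2): 5 + (-9) + 27 + 12 = 35
σ = (3, 0, 2, 1): 5 + (-9) + 18 + 4 = 18
σ = (3, 1, 0, 2): 5 + (-6) + 0 + 12 = 11
σ = (3, 1, 2, 0): 5 + (-6) + 18 + 6 = 23
σ = (3, 2, 0, 1): 5 + 0 + 0 + 4 = 9
σ = (3, 2, 1, 0): 5 + 0 + 27 + 6 = 38
Optimal value attained by: σ = (2, 1, 0, 3).
Answer: det⊕(T) = -7; verdict: NONSINGULAR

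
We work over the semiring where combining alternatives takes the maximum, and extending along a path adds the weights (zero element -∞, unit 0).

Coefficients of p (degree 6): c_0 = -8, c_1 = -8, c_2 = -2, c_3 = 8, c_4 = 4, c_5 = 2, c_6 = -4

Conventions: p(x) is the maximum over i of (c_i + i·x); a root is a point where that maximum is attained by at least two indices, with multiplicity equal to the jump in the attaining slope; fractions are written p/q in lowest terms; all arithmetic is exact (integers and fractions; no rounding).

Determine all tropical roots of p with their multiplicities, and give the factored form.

hull edge (i=0, c=-8) to (i=3, c=8): slope 16/3, span 3
hull edge (i=3, c=8) to (i=5, c=2): slope -3, span 2
hull edge (i=5, c=2) to (i=6, c=-4): slope -6, span 1
Factored form: p(x) = -4 ⊗ (x ⊕ (-16/3)) ⊗ (x ⊕ (-16/3)) ⊗ (x ⊕ (-16/3)) ⊗ (x ⊕ 3) ⊗ (x ⊕ 3) ⊗ (x ⊕ 6)
Answer: roots = -16/3 (mult 3), 3 (mult 2), 6 (mult 1)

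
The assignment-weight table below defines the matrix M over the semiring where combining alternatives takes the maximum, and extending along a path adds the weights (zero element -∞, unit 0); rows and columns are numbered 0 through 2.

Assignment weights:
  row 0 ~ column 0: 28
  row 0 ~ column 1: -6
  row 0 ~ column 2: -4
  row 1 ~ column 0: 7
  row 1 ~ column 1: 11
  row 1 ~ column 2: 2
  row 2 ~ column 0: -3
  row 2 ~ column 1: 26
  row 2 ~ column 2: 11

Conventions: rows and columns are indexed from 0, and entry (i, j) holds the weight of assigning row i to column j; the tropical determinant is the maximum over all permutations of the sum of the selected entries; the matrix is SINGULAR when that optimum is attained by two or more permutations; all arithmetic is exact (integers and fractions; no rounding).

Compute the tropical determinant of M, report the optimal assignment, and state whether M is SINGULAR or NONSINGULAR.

σ = (0, 1, 2): 28 + 11 + 11 = 50
σ = (0, 2, 1): 28 + 2 + 26 = 56
σ = (1, 0, 2): (-6) + 7 + 11 = 12
σ = (1, 2, 0): (-6) + 2 + (-3) = -7
σ = (2, 0, 1): (-4) + 7 + 26 = 29
σ = (2, 1, 0): (-4) + 11 + (-3) = 4
Optimal value attained by: σ = (0, 2, 1).
Answer: det⊕(M) = 56; verdict: NONSINGULAR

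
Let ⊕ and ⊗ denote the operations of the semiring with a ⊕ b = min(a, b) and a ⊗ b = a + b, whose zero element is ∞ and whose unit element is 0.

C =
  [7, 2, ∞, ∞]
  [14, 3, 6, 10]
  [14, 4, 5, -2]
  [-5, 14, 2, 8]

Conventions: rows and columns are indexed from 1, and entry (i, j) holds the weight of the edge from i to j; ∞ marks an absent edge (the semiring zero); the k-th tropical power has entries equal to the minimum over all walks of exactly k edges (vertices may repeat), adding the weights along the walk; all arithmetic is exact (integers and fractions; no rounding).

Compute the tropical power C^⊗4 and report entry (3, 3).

C^⊗2:
  [14, 5, 8, 12]
  [5, 6, 9, 4]
  [-7, 7, 0, 3]
  [2, -3, 7, 0]
C^⊗3:
  [7, 8, 11, 6]
  [-1, 7, 6, 7]
  [-2, -5, 5, -2]
  [-5, 0, 2, 5]
C^⊗4:
  [1, 9, 8, 9]
  [2, 1, 9, 4]
  [-7, -2, 0, 3]
  [0, -3, 6, 0]
Key observation: the optimum is the walk 3->4->3->4->3, with weight (-2) + 2 + (-2) + 2 = 0.
Optimal value attained by: walk 3->4->3->4->3.
Answer: (C^⊗4)[3][3] = 0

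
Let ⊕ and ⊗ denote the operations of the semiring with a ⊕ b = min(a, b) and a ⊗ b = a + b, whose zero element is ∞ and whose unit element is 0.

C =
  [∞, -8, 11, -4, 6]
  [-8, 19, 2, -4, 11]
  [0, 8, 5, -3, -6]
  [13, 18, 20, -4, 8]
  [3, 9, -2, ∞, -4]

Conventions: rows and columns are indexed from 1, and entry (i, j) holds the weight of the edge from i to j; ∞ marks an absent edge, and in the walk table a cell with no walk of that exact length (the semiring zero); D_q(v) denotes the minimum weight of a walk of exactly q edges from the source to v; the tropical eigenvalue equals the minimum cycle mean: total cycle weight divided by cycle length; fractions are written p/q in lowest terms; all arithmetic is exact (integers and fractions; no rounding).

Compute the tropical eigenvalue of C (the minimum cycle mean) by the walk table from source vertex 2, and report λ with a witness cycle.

q=0: [∞, 0, ∞, ∞, ∞]
q=1: [-8, 19, 2, -4, 11]
q=2: [2, -16, 3, -12, -4]
q=3: [-24, -6, -14, -20, -8]
q=4: [-14, -32, -13, -28, -20]
q=5: [-40, -22, -30, -36, -24]
Optimal cycle mean attained by: cycle 1->2->1, total (-8) + (-8), length 2.
Answer: λ = -8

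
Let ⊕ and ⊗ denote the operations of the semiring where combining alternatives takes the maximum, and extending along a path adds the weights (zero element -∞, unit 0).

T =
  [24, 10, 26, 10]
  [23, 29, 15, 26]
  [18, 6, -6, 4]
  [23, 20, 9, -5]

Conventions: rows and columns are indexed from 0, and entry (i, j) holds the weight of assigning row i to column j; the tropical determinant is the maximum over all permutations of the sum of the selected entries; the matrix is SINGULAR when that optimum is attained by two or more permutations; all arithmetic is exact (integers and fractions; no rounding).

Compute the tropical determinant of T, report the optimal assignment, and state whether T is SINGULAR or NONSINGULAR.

σ = (0, 1, 2, 3): 24 + 29 + (-6) + (-5) = 42
σ = (0, 1, 3, 2): 24 + 29 + 4 + 9 = 66
σ = (0, 2, 1, 3): 24 + 15 + 6 + (-5) = 40
σ = (0, 2, 3, 1): 24 + 15 + 4 + 20 = 63
σ = (0, 3, 1, 2): 24 + 26 + 6 + 9 = 65
σ = (0, 3, 2, 1): 24 + 26 + (-6) + 20 = 64
σ = (1, 0, 2, 3): 10 + 23 + (-6) + (-5) = 22
σ = (1, 0, 3, 2): 10 + 23 + 4 + 9 = 46
σ = (1, 2, 0, 3): 10 + 15 + 18 + (-5) = 38
σ = (1, 2, 3, 0): 10 + 15 + 4 + 23 = 52
σ = (1, 3, 0, 2): 10 + 26 + 18 + 9 = 63
σ = (1, 3, 2, 0): 10 + 26 + (-6) + 23 = 53
σ = (2, 0, 1, 3): 26 + 23 + 6 + (-5) = 50
σ = (2, 0, 3, 1): 26 + 23 + 4 + 20 = 73
σ = (2, 1, 0, 3): 26 + 29 + 18 + (-5) = 68
σ = (2, 1, 3, 0): 26 + 29 + 4 + 23 = 82
σ = (2, 3, 0, 1): 26 + 26 + 18 + 20 = 90
σ = (2, 3, 1, 0): 26 + 26 + 6 + 23 = 81
σ = (3, 0, 1, 2): 10 + 23 + 6 + 9 = 48
σ = (3, 0, 2, 1): 10 + 23 + (-6) + 20 = 47
σ = (3, 1, 0, 2): 10 + 29 + 18 + 9 = 66
σ = (3, 1, 2, 0): 10 + 29 + (-6) + 23 = 56
σ = (3, 2, 0, 1): 10 + 15 + 18 + 20 = 63
σ = (3, 2, 1, 0): 10 + 15 + 6 + 23 = 54
Optimal value attained by: σ = (2, 3, 0, 1).
Answer: det⊕(T) = 90; verdict: NONSINGULAR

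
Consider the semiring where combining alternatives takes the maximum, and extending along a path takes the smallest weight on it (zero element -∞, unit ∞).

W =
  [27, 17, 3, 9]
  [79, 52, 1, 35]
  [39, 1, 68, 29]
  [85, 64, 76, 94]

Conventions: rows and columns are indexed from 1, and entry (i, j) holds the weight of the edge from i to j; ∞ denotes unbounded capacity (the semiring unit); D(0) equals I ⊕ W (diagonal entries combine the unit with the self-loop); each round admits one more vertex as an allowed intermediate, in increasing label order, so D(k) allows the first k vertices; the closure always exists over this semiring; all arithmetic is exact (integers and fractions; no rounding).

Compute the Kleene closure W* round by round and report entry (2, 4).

D(0):
  [∞, 17, 3, 9]
  [79, ∞, 1, 35]
  [39, 1, ∞, 29]
  [85, 64, 76, ∞]
D(1):
  [∞, 17, 3, 9]
  [79, ∞, 3, 35]
  [39, 17, ∞, 29]
  [85, 64, 76, ∞]
D(2):
  [∞, 17, 3, 17]
  [79, ∞, 3, 35]
  [39, 17, ∞, 29]
  [85, 64, 76, ∞]
D(3):
  [∞, 17, 3, 17]
  [79, ∞, 3, 35]
  [39, 17, ∞, 29]
  [85, 64, 76, ∞]
D(4):
  [∞, 17, 17, 17]
  [79, ∞, 35, 35]
  [39, 29, ∞, 29]
  [85, 64, 76, ∞]
Answer: W*[2][4] = 35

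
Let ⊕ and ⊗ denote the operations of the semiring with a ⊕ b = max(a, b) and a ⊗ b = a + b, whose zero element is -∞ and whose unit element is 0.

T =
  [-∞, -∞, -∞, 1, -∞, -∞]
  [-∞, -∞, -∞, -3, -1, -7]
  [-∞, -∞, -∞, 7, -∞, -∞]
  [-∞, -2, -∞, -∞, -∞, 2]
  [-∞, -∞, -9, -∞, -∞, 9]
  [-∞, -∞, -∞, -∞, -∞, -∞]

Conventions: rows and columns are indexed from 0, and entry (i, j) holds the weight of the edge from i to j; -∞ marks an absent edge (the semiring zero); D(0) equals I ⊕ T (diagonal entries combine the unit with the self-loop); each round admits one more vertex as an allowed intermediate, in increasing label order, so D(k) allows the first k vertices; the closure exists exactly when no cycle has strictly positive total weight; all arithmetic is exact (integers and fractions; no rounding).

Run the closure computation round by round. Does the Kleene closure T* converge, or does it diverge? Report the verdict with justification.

D(0):
  [0, -∞, -∞, 1, -∞, -∞]
  [-∞, 0, -∞, -3, -1, -7]
  [-∞, -∞, 0, 7, -∞, -∞]
  [-∞, -2, -∞, 0, -∞, 2]
  [-∞, -∞, -9, -∞, 0, 9]
  [-∞, -∞, -∞, -∞, -∞, 0]
D(1):
  [0, -∞, -∞, 1, -∞, -∞]
  [-∞, 0, -∞, -3, -1, -7]
  [-∞, -∞, 0, 7, -∞, -∞]
  [-∞, -2, -∞, 0, -∞, 2]
  [-∞, -∞, -9, -∞, 0, 9]
  [-∞, -∞, -∞, -∞, -∞, 0]
D(2):
  [0, -∞, -∞, 1, -∞, -∞]
  [-∞, 0, -∞, -3, -1, -7]
  [-∞, -∞, 0, 7, -∞, -∞]
  [-∞, -2, -∞, 0, -3, 2]
  [-∞, -∞, -9, -∞, 0, 9]
  [-∞, -∞, -∞, -∞, -∞, 0]
D(3):
  [0, -∞, -∞, 1, -∞, -∞]
  [-∞, 0, -∞, -3, -1, -7]
  [-∞, -∞, 0, 7, -∞, -∞]
  [-∞, -2, -∞, 0, -3, 2]
  [-∞, -∞, -9, -2, 0, 9]
  [-∞, -∞, -∞, -∞, -∞, 0]
D(4):
  [0, -1, -∞, 1, -2, 3]
  [-∞, 0, -∞, -3, -1, -1]
  [-∞, 5, 0, 7, 4, 9]
  [-∞, -2, -∞, 0, -3, 2]
  [-∞, -4, -9, -2, 0, 9]
  [-∞, -∞, -∞, -∞, -∞, 0]
D(5):
  [0, -1, -11, 1, -2, 7]
  [-∞, 0, -10, -3, -1, 8]
  [-∞, 5, 0, 7, 4, 13]
  [-∞, -2, -12, 0, -3, 6]
  [-∞, -4, -9, -2, 0, 9]
  [-∞, -∞, -∞, -∞, -∞, 0]
D(6):
  [0, -1, -11, 1, -2, 7]
  [-∞, 0, -10, -3, -1, 8]
  [-∞, 5, 0, 7, 4, 13]
  [-∞, -2, -12, 0, -3, 6]
  [-∞, -4, -9, -2, 0, 9]
  [-∞, -∞, -∞, -∞, -∞, 0]
Key observation: every diagonal entry stays at the unit through all rounds, so no improving cycle exists.
Answer: CONVERGES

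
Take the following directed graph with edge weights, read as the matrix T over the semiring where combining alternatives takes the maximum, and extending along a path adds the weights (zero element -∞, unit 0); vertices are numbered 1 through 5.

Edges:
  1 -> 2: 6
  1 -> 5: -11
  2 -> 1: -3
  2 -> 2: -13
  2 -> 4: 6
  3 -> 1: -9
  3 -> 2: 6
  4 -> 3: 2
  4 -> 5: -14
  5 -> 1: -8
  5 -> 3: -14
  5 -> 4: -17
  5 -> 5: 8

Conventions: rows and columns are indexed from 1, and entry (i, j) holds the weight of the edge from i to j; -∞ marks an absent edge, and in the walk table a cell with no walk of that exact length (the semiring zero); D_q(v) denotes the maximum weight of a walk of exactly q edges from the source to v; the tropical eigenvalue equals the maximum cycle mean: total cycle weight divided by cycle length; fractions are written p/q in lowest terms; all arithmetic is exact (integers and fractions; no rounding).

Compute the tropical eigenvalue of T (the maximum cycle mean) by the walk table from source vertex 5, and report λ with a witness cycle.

q=0: [-∞, -∞, -∞, -∞, 0]
q=1: [-8, -∞, -14, -17, 8]
q=2: [0, -2, -6, -9, 16]
q=3: [8, 6, 2, 4, 24]
q=4: [16, 14, 10, 12, 32]
q=5: [24, 22, 18, 20, 40]
Optimal cycle mean attained by: cycle 5->5, total 8, length 1.
Answer: λ = 8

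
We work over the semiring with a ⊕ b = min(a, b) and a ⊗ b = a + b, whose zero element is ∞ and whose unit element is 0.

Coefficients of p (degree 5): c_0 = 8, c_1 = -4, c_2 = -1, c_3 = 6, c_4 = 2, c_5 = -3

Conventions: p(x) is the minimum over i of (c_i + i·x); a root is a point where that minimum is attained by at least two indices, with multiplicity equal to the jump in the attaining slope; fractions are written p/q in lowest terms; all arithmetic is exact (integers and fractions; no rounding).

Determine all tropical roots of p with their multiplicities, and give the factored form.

hull edge (i=0, c=8) to (i=1, c=-4): slope -12, span 1
hull edge (i=1, c=-4) to (i=5, c=-3): slope 1/4, span 4
Factored form: p(x) = -3 ⊗ (x ⊕ (-1/4)) ⊗ (x ⊕ (-1/4)) ⊗ (x ⊕ (-1/4)) ⊗ (x ⊕ (-1/4)) ⊗ (x ⊕ 12)
Answer: roots = -1/4 (mult 4), 12 (mult 1)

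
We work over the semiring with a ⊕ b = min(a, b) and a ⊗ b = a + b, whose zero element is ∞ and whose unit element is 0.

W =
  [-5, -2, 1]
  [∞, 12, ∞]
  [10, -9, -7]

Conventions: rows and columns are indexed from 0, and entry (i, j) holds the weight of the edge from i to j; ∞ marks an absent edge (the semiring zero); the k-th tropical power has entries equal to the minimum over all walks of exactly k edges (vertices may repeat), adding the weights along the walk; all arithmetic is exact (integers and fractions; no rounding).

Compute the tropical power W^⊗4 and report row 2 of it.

W^⊗2:
  [-10, -8, -6]
  [∞, 24, ∞]
  [3, -16, -14]
W^⊗3:
  [-15, -15, -13]
  [∞, 36, ∞]
  [-4, -23, -21]
W^⊗4:
  [-20, -22, -20]
  [∞, 48, ∞]
  [-11, -30, -28]
Answer: row 2 of W^⊗4 = [-11, -30, -28]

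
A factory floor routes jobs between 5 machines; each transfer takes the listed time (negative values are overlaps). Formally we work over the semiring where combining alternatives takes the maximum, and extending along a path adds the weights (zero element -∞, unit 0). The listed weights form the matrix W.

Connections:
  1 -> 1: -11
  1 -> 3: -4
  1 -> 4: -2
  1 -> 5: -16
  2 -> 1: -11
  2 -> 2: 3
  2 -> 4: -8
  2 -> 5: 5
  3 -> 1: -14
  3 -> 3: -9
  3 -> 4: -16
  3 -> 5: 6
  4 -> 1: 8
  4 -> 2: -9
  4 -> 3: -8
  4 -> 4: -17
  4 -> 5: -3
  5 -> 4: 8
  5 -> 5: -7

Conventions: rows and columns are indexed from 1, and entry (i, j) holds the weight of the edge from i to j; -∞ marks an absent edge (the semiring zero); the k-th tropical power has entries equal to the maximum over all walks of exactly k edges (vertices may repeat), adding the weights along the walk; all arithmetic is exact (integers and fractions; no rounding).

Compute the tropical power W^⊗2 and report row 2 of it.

W^⊗2:
  [6, -11, -10, -8, 2]
  [0, 6, -15, 13, 8]
  [-8, -25, -18, 14, -1]
  [-3, -6, 4, 6, -2]
  [16, -1, 0, 1, 5]
Answer: row 2 of W^⊗2 = [0, 6, -15, 13, 8]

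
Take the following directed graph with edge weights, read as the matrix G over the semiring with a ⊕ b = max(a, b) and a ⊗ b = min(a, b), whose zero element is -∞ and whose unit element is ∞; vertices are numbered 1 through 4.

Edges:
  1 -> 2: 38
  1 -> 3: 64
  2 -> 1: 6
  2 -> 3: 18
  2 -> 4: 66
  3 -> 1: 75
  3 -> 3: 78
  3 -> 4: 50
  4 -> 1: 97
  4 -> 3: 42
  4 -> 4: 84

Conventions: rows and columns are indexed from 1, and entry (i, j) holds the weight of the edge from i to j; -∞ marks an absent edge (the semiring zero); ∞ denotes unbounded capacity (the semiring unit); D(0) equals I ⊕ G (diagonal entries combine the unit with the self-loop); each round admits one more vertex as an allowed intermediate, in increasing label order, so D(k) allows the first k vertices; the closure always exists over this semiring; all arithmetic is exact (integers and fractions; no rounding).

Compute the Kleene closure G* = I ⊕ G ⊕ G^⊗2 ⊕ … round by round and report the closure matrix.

D(0):
  [∞, 38, 64, -∞]
  [6, ∞, 18, 66]
  [75, -∞, ∞, 50]
  [97, -∞, 42, ∞]
D(1):
  [∞, 38, 64, -∞]
  [6, ∞, 18, 66]
  [75, 38, ∞, 50]
  [97, 38, 64, ∞]
D(2):
  [∞, 38, 64, 38]
  [6, ∞, 18, 66]
  [75, 38, ∞, 50]
  [97, 38, 64, ∞]
D(3):
  [∞, 38, 64, 50]
  [18, ∞, 18, 66]
  [75, 38, ∞, 50]
  [97, 38, 64, ∞]
D(4):
  [∞, 38, 64, 50]
  [66, ∞, 64, 66]
  [75, 38, ∞, 50]
  [97, 38, 64, ∞]
Answer: G* = [[∞, 38, 64, 50], [66, ∞, 64, 66], [75, 38, ∞, 50], [97, 38, 64, ∞]]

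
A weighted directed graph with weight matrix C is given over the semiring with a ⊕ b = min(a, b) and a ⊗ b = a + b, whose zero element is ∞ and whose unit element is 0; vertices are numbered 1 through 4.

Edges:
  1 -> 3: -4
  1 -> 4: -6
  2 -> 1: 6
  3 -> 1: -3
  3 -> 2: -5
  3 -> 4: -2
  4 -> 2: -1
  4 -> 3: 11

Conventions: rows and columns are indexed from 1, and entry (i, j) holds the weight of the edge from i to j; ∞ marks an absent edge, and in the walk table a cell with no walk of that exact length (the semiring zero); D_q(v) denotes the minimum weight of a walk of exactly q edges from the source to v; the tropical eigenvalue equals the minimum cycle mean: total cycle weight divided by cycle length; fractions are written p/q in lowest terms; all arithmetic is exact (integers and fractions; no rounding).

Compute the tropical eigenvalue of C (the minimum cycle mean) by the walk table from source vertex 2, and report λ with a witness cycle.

q=0: [∞, 0, ∞, ∞]
q=1: [6, ∞, ∞, ∞]
q=2: [∞, ∞, 2, 0]
q=3: [-1, -3, 11, 0]
q=4: [3, -1, -5, -7]
Optimal cycle mean attained by: cycle 1->3->1, total (-4) + (-3), length 2.
Answer: λ = -7/2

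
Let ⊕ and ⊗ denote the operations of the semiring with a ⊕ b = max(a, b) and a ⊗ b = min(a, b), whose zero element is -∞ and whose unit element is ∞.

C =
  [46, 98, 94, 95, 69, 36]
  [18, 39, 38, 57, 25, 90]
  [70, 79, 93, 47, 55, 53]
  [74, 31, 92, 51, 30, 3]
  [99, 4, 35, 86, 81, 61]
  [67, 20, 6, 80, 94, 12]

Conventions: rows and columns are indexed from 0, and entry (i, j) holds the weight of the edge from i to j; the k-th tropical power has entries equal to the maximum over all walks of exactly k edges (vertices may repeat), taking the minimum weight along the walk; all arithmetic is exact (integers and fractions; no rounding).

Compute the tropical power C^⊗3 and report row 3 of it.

C^⊗2:
  [74, 79, 93, 69, 69, 90]
  [67, 39, 57, 80, 90, 39]
  [70, 79, 93, 70, 69, 79]
  [70, 79, 92, 74, 69, 53]
  [81, 98, 94, 95, 81, 61]
  [94, 67, 80, 86, 81, 61]
C^⊗3:
  [70, 79, 93, 80, 90, 79]
  [90, 67, 80, 86, 81, 61]
  [70, 79, 93, 79, 79, 79]
  [74, 79, 92, 70, 69, 79]
  [81, 81, 93, 81, 81, 90]
  [81, 94, 94, 94, 81, 67]
Answer: row 3 of C^⊗3 = [74, 79, 92, 70, 69, 79]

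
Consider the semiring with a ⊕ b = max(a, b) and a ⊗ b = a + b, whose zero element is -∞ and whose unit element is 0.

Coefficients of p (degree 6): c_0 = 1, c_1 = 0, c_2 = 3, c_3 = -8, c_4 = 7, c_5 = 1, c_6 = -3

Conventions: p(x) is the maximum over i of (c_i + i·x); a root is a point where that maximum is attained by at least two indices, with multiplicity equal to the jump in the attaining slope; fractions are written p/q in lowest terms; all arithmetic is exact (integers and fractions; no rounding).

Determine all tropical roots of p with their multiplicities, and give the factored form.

hull edge (i=0, c=1) to (i=4, c=7): slope 3/2, span 4
hull edge (i=4, c=7) to (i=6, c=-3): slope -5, span 2
Factored form: p(x) = -3 ⊗ (x ⊕ (-3/2)) ⊗ (x ⊕ (-3/2)) ⊗ (x ⊕ (-3/2)) ⊗ (x ⊕ (-3/2)) ⊗ (x ⊕ 5) ⊗ (x ⊕ 5)
Answer: roots = -3/2 (mult 4), 5 (mult 2)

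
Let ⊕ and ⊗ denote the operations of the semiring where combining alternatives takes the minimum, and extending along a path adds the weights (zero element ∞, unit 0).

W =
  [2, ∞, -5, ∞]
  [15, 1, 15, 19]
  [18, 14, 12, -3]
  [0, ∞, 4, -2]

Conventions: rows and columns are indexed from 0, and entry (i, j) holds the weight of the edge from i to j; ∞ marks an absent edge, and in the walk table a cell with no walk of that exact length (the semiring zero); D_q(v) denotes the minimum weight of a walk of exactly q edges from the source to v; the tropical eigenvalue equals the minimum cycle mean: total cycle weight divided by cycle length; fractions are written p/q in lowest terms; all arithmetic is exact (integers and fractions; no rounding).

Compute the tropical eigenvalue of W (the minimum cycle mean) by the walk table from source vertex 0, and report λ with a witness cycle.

q=0: [0, ∞, ∞, ∞]
q=1: [2, ∞, -5, ∞]
q=2: [4, 9, -3, -8]
q=3: [-8, 10, -4, -10]
q=4: [-10, 10, -13, -12]
Optimal cycle mean attained by: cycle 0->2->3->0, total (-5) + (-3) + 0, length 3.
Answer: λ = -8/3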